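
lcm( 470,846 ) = 4230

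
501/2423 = 501/2423=0.21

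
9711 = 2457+7254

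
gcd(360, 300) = 60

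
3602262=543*6634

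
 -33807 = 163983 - 197790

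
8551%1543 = 836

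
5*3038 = 15190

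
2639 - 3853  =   - 1214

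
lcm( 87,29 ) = 87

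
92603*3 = 277809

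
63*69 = 4347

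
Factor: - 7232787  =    -  3^3 * 19^1*23^1*613^1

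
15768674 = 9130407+6638267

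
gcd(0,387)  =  387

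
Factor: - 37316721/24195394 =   -  2^(-1 )*3^1*13^2*89^1*163^( - 1)*827^1*74219^( - 1 ) 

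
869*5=4345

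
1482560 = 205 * 7232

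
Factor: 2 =2^1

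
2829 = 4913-2084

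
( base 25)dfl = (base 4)2011021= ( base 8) 20511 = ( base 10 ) 8521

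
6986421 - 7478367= - 491946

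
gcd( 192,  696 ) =24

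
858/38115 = 26/1155 = 0.02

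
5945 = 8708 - 2763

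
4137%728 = 497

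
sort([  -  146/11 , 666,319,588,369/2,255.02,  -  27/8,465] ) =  [ - 146/11, - 27/8,369/2,255.02, 319,465,588,666] 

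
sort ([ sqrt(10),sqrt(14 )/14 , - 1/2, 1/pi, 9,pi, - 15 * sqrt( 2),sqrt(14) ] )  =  [ - 15*sqrt( 2), - 1/2, sqrt( 14)/14, 1/pi,pi,sqrt( 10 ),sqrt(14 ), 9] 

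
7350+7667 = 15017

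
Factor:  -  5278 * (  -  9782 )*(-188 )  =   - 2^4 * 7^1 *13^1*29^1*47^1*67^1*73^1 = -9706326448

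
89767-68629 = 21138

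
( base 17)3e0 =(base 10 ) 1105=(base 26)1gd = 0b10001010001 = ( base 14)58d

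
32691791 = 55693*587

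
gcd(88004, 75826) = 2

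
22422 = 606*37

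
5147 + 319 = 5466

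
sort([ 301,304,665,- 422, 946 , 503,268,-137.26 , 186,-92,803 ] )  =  [ - 422,-137.26, - 92,186,  268, 301,304 , 503, 665, 803, 946 ] 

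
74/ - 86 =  - 1 + 6/43 = - 0.86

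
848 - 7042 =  - 6194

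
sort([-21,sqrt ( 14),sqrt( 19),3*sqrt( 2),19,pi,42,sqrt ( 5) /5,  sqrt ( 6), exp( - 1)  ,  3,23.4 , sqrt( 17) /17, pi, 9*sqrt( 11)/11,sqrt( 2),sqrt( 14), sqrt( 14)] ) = [ - 21 , sqrt( 17)/17,  exp ( - 1 ),sqrt(5) /5,sqrt( 2),  sqrt( 6 ),9*sqrt( 11) /11,3, pi,pi , sqrt( 14 ),sqrt( 14),  sqrt( 14 ),3*sqrt(2),sqrt( 19), 19,23.4,42 ] 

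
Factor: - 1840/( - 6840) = 46/171 = 2^1 * 3^( - 2)*19^ ( - 1) *23^1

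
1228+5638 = 6866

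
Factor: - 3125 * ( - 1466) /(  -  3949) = -2^1*5^5*11^ ( - 1 )*359^( - 1)* 733^1 =-  4581250/3949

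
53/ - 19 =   -  53/19 = - 2.79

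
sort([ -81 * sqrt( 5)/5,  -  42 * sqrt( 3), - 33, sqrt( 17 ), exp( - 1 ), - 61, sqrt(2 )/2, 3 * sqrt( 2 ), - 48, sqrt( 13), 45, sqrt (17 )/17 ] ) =[ - 42* sqrt( 3), - 61, - 48 , - 81*sqrt(5 )/5, - 33,sqrt( 17)/17, exp(-1 ), sqrt(2)/2,sqrt( 13), sqrt( 17), 3* sqrt( 2),45]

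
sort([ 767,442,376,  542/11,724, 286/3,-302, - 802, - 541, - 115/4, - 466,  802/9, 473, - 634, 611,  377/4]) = [ - 802, - 634, - 541,  -  466 , - 302, - 115/4,542/11,802/9, 377/4,286/3, 376,  442, 473,611,724, 767 ]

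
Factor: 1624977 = 3^2*71^1*2543^1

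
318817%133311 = 52195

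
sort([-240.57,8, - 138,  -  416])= [ - 416  , - 240.57, - 138, 8] 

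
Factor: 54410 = 2^1*5^1*5441^1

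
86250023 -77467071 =8782952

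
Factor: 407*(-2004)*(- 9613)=7840631964  =  2^2*3^1*11^1*37^1*167^1* 9613^1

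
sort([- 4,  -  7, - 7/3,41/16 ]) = [  -  7 ,-4,-7/3, 41/16 ] 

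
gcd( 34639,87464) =1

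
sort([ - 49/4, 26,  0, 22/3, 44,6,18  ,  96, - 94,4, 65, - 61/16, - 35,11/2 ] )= [ - 94,- 35, - 49/4, - 61/16, 0,4,11/2, 6,22/3,18,26 , 44, 65, 96]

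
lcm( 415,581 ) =2905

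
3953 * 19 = 75107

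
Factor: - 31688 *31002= - 982391376= -2^4*3^1*17^1*233^1 * 5167^1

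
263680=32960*8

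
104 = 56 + 48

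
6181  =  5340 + 841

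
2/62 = 1/31= 0.03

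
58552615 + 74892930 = 133445545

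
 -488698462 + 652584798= 163886336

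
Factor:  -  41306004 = - 2^2*3^3 * 382463^1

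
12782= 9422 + 3360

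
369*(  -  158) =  - 58302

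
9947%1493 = 989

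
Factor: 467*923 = 13^1*71^1*467^1 =431041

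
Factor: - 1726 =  - 2^1*863^1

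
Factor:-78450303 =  -3^1*26150101^1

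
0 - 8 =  - 8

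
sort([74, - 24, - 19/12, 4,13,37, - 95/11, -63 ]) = [ - 63, - 24, - 95/11 , - 19/12,4, 13,  37, 74 ]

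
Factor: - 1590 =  - 2^1  *  3^1*5^1*53^1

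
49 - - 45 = 94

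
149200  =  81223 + 67977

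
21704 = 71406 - 49702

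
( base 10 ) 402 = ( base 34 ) bs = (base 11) 336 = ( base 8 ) 622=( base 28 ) EA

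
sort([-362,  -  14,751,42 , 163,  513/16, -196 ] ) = [ - 362,-196,  -  14,513/16, 42,163,751]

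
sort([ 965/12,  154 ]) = [965/12, 154 ]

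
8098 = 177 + 7921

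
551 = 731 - 180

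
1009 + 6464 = 7473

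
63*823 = 51849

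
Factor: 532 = 2^2*7^1*19^1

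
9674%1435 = 1064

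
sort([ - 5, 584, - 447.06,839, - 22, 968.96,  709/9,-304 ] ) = [-447.06, - 304, - 22,  -  5,709/9 , 584,  839,968.96]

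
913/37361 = 913/37361 = 0.02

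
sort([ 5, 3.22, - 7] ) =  [ - 7, 3.22,5]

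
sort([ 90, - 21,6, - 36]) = [  -  36,-21, 6 , 90]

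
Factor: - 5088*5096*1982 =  - 51390183936 = - 2^9*3^1*7^2*13^1*53^1  *  991^1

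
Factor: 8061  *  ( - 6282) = - 2^1 * 3^3 * 349^1*2687^1 = - 50639202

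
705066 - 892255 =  - 187189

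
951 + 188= 1139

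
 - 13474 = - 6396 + - 7078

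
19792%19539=253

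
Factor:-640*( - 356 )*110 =2^10*5^2*11^1*89^1 = 25062400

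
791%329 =133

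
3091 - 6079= - 2988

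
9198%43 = 39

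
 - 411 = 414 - 825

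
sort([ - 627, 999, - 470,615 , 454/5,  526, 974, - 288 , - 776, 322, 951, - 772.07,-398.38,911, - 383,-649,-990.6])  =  [ -990.6, - 776 , - 772.07, - 649,-627, - 470,-398.38, - 383, - 288,454/5,322 , 526, 615,911, 951,974, 999 ]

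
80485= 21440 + 59045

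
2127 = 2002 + 125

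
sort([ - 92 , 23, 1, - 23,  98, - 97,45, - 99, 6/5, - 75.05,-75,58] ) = [ - 99, -97, -92, - 75.05, - 75, - 23, 1 , 6/5, 23, 45, 58, 98]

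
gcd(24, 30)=6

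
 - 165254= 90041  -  255295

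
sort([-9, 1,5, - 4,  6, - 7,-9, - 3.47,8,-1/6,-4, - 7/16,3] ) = [ - 9, - 9, - 7, - 4, - 4, - 3.47,  -  7/16, - 1/6,1, 3,5, 6,8] 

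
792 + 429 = 1221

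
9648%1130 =608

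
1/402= 1/402 =0.00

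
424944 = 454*936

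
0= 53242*0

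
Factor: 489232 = 2^4*30577^1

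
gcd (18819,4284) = 153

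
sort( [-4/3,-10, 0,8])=[- 10,-4/3, 0, 8 ] 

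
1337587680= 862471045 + 475116635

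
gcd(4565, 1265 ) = 55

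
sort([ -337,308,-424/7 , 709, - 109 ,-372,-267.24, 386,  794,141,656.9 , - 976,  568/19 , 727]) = [ - 976,  -  372, - 337, - 267.24, -109, -424/7 , 568/19, 141 , 308, 386,656.9 , 709,727,794 ]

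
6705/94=6705/94 = 71.33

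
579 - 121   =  458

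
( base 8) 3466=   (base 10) 1846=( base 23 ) 3b6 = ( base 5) 24341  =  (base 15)831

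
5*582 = 2910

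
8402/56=4201/28 = 150.04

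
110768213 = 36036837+74731376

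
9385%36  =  25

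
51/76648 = 51/76648= 0.00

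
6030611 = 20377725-14347114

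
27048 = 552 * 49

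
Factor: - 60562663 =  - 7^1*761^1 * 11369^1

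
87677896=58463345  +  29214551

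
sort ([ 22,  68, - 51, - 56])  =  [ - 56, - 51,22, 68] 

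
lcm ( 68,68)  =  68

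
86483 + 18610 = 105093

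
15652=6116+9536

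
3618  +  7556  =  11174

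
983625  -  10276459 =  - 9292834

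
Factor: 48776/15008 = 13/4 = 2^(-2)*13^1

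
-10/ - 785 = 2/157 = 0.01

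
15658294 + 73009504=88667798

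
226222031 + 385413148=611635179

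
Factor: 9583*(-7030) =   -  67368490 = - 2^1*5^1*7^1*19^1*37^3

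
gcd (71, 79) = 1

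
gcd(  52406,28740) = 2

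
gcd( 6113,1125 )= 1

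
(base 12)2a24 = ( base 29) 5on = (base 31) 53Q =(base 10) 4924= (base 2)1001100111100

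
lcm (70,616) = 3080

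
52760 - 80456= - 27696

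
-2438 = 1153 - 3591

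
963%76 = 51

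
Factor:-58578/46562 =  -3^1*13^1 * 31^ (-1 )  =  -39/31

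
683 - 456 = 227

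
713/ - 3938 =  - 1 + 3225/3938 = -  0.18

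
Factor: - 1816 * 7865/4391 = -2^3*5^1*11^2 * 13^1*227^1  *  4391^( - 1 ) = - 14282840/4391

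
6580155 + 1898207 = 8478362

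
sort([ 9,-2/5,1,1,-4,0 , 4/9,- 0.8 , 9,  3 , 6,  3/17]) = [ - 4,- 0.8, - 2/5,0, 3/17,4/9, 1, 1,3,6,9,9]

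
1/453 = 1/453 = 0.00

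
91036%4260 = 1576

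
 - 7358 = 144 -7502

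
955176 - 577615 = 377561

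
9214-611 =8603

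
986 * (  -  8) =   -  7888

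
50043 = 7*7149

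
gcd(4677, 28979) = 1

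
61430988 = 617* 99564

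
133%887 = 133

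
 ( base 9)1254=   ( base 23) 1hk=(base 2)1110101100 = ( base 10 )940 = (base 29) 13C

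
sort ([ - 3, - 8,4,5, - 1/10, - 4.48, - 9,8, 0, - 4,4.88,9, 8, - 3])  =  [  -  9, - 8, - 4.48, - 4,-3,  -  3, - 1/10, 0 , 4,4.88, 5, 8, 8,9]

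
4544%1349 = 497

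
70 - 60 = 10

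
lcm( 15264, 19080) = 76320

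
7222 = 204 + 7018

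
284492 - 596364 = - 311872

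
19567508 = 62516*313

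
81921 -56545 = 25376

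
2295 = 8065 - 5770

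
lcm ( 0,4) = 0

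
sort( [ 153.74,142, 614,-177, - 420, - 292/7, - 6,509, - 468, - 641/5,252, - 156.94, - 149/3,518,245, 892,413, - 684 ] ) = [ - 684, - 468, - 420,-177, - 156.94 , - 641/5 , - 149/3,- 292/7, - 6, 142,153.74,245 , 252, 413,509,518,614, 892] 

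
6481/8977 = 6481/8977 = 0.72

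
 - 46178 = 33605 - 79783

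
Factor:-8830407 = -3^1*47^1*62627^1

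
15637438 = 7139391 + 8498047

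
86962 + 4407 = 91369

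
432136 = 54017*8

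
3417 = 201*17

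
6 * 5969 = 35814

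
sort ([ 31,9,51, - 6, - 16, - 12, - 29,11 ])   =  [ - 29, - 16, - 12, - 6, 9,11,31,  51 ] 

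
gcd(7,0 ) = 7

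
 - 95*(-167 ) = 15865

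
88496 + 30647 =119143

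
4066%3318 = 748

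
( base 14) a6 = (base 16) 92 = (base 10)146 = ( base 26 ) 5G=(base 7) 266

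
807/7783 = 807/7783 = 0.10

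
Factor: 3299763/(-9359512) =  - 2^( - 3)*3^1*757^1 * 1453^1 * 1169939^( - 1 ) 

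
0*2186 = 0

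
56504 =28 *2018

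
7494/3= 2498 = 2498.00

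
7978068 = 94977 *84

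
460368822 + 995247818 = 1455616640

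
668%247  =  174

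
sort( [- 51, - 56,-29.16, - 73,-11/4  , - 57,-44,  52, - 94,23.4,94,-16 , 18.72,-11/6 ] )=[ - 94 ,-73, - 57, - 56, - 51, - 44, - 29.16,-16,  -  11/4, - 11/6,18.72, 23.4,52,94 ] 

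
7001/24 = 7001/24 = 291.71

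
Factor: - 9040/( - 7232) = 5/4=2^( - 2)*5^1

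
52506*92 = 4830552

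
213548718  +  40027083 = 253575801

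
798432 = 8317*96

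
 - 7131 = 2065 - 9196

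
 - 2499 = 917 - 3416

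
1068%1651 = 1068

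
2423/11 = 2423/11 = 220.27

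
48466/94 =24233/47 = 515.60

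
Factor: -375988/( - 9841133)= 2^2*93997^1 * 9841133^( - 1 ) 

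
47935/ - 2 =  - 47935/2 = -23967.50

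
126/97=1  +  29/97=1.30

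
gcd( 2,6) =2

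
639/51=213/17 = 12.53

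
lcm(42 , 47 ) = 1974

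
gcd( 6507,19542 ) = 3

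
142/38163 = 142/38163 = 0.00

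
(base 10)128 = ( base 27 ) 4K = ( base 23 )5D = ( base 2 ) 10000000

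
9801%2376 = 297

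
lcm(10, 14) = 70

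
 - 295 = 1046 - 1341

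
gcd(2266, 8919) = 1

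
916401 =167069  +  749332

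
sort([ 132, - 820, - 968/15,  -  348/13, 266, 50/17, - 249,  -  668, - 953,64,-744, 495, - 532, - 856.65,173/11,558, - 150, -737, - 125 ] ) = [-953, - 856.65, - 820, - 744,  -  737, - 668, - 532, - 249,-150, - 125,-968/15,-348/13, 50/17,173/11  ,  64, 132, 266, 495,558]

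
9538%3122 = 172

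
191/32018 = 191/32018 = 0.01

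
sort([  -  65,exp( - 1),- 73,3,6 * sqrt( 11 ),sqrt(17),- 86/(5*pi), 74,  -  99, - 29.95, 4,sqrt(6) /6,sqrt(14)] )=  [ - 99, - 73, - 65, - 29.95,  -  86/(5*pi),exp( - 1),  sqrt (6) /6,3,sqrt( 14),4,sqrt(17 ), 6 * sqrt( 11),74]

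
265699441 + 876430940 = 1142130381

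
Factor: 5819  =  11^1*23^2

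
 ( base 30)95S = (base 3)102100121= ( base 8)20126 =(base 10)8278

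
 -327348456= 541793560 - 869142016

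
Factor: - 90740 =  - 2^2*5^1*13^1*349^1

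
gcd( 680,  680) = 680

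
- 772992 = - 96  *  8052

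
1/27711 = 1/27711 = 0.00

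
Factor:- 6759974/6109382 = - 13^1*37^1 * 7027^1*3054691^( - 1) = - 3379987/3054691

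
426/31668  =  71/5278  =  0.01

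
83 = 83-0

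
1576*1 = 1576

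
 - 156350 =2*( - 78175 ) 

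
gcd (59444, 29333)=1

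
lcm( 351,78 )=702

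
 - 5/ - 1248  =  5/1248 = 0.00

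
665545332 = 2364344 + 663180988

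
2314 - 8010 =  - 5696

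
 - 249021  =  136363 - 385384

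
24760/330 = 2476/33 = 75.03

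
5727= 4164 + 1563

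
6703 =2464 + 4239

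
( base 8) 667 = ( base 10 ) 439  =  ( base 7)1165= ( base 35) cj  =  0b110110111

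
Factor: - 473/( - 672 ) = 2^(-5)*3^( - 1)*7^ ( - 1 ) *11^1*43^1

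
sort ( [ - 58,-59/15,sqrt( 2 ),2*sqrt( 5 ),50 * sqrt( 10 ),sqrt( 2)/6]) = [ - 58, - 59/15,sqrt( 2 ) /6,sqrt( 2 ),2*sqrt( 5 ) , 50*sqrt( 10 )]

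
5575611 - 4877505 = 698106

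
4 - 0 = 4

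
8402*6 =50412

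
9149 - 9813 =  - 664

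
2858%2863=2858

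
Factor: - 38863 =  - 11^1 * 3533^1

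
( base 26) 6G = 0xAC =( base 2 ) 10101100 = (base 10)172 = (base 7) 334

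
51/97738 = 51/97738 = 0.00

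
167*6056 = 1011352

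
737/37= 737/37 = 19.92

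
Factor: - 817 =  - 19^1* 43^1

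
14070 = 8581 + 5489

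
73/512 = 73/512  =  0.14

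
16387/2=8193  +  1/2=8193.50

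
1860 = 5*372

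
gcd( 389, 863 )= 1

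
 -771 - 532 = -1303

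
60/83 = 60/83 = 0.72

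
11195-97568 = - 86373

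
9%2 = 1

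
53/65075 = 53/65075 =0.00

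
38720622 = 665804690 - 627084068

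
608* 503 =305824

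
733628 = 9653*76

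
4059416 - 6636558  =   - 2577142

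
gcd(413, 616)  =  7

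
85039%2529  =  1582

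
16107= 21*767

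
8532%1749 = 1536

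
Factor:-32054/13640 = -2^(-2 )*5^ (- 1 )*47^1 = - 47/20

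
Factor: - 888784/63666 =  - 2^3*3^(  -  5 ) *13^1*131^( - 1)*4273^1  =  -444392/31833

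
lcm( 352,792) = 3168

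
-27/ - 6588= 1/244 = 0.00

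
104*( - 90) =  - 9360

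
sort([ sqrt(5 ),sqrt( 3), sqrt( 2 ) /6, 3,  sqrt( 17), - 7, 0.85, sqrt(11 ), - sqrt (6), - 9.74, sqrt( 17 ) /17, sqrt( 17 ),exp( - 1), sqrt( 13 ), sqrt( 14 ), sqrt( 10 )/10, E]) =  [ - 9.74, - 7, - sqrt( 6),sqrt(2)/6,sqrt( 17 ) /17,sqrt(10 )/10, exp( - 1), 0.85,sqrt (3 ) , sqrt( 5 ) , E, 3, sqrt( 11 ), sqrt( 13 ), sqrt( 14), sqrt( 17), sqrt( 17 ) ] 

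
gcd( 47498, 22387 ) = 1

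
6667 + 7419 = 14086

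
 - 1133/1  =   - 1133 = - 1133.00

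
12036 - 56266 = -44230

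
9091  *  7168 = 65164288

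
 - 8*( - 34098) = 272784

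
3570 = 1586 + 1984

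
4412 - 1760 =2652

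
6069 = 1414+4655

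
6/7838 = 3/3919 = 0.00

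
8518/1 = 8518 = 8518.00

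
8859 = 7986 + 873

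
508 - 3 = 505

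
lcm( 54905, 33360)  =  2635440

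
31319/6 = 5219 + 5/6  =  5219.83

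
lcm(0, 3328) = 0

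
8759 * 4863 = 42595017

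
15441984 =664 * 23256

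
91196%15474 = 13826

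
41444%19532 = 2380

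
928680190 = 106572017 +822108173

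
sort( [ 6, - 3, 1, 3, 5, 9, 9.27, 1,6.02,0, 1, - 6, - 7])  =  [ - 7 ,  -  6,- 3, 0,1,1, 1,3, 5,6, 6.02, 9, 9.27]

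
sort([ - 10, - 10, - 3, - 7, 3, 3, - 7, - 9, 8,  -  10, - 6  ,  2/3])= [-10, - 10, - 10, - 9, - 7, - 7, - 6 ,  -  3, 2/3, 3, 3, 8]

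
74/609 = 74/609 = 0.12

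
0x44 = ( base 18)3e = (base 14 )4c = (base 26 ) 2G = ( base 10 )68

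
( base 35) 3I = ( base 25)4N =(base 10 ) 123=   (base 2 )1111011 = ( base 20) 63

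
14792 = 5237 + 9555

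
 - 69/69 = -1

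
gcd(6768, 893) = 47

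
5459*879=4798461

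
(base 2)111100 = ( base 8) 74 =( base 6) 140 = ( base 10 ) 60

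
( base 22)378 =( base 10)1614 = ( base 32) 1IE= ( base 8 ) 3116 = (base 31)1l2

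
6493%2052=337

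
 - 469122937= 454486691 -923609628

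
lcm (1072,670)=5360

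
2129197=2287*931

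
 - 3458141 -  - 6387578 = 2929437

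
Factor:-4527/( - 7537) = 3^2*503^1*7537^(-1 ) 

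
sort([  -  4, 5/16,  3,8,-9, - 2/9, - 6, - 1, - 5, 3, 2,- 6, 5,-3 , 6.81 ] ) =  [ - 9, - 6 , - 6 , -5, - 4, - 3, - 1 , - 2/9,5/16 , 2, 3, 3, 5,6.81, 8] 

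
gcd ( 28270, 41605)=5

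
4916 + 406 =5322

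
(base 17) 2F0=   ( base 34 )oh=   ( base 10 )833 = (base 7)2300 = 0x341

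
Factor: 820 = 2^2*5^1 * 41^1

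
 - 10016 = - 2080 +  - 7936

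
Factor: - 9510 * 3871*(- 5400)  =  2^4*3^4 * 5^3*7^2*79^1 * 317^1 = 198791334000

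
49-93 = -44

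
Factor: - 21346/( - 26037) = 2^1*3^( - 2 )*11^ ( - 1)*13^1 * 263^( - 1 ) * 821^1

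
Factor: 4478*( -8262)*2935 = - 108586887660 = - 2^2*3^5 * 5^1*17^1*587^1 * 2239^1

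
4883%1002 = 875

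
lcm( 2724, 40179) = 160716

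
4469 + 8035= 12504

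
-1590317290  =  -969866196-620451094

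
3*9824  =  29472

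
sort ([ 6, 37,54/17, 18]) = [ 54/17  ,  6,18,37]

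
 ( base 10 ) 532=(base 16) 214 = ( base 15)257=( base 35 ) F7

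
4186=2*2093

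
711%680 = 31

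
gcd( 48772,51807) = 1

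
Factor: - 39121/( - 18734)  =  71/34 =2^( - 1)*17^( - 1)*71^1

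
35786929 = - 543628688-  - 579415617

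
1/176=1/176 =0.01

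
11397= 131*87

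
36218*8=289744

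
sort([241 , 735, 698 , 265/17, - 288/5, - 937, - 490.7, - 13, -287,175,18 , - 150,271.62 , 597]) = [ - 937, - 490.7, - 287, -150,-288/5,  -  13,265/17,18,175, 241,271.62,  597,698, 735 ]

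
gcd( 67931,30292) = 1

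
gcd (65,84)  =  1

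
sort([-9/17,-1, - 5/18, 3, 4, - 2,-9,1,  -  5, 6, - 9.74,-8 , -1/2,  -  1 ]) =[ - 9.74, - 9,-8, - 5,  -  2 ,-1 , - 1,-9/17,-1/2, - 5/18, 1,3,4, 6]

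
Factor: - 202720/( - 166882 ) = 2^4*5^1 *7^1*461^(-1) = 560/461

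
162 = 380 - 218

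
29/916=29/916 = 0.03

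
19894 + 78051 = 97945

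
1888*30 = 56640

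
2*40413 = 80826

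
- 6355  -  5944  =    -  12299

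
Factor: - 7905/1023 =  - 85/11 = - 5^1 * 11^( - 1)*17^1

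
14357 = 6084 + 8273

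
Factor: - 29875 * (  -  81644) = 2^2*5^3*239^1  *20411^1 = 2439114500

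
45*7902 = 355590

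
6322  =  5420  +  902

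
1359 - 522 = 837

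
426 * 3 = 1278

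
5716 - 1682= 4034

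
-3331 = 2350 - 5681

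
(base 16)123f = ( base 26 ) 6NH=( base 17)G2D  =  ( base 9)6360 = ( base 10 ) 4671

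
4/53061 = 4/53061  =  0.00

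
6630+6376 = 13006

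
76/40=19/10  =  1.90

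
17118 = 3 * 5706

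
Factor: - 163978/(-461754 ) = 3^( - 3)*17^(- 1)*163^1 = 163/459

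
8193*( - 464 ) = -3801552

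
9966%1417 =47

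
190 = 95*2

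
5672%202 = 16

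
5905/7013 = 5905/7013 = 0.84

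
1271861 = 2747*463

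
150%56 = 38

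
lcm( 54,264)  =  2376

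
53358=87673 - 34315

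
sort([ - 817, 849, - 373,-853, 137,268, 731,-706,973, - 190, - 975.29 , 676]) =[ - 975.29, - 853, - 817 , - 706,-373, -190, 137,268,  676,731, 849, 973]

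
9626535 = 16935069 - 7308534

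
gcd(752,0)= 752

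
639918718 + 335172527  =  975091245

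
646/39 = 16+22/39 = 16.56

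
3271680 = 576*5680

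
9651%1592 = 99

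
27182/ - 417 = - 66 + 340/417 = - 65.18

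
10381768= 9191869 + 1189899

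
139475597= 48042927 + 91432670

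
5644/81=5644/81 =69.68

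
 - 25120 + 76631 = 51511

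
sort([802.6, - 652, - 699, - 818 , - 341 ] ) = [-818 , - 699 , - 652,  -  341,  802.6] 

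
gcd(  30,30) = 30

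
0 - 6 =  - 6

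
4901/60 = 81 + 41/60 = 81.68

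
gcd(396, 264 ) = 132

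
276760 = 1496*185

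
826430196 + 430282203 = 1256712399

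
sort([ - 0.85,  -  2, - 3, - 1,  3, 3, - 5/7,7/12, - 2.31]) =[- 3,- 2.31,-2,-1,-0.85,-5/7,  7/12, 3,  3]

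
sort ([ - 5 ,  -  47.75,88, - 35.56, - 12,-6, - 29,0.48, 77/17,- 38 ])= [ - 47.75, - 38, - 35.56,- 29,-12,-6, - 5, 0.48, 77/17, 88]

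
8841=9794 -953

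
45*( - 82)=-3690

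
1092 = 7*156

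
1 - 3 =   -  2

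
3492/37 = 94 + 14/37 = 94.38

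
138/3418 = 69/1709 = 0.04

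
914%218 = 42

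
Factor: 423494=2^1 * 211747^1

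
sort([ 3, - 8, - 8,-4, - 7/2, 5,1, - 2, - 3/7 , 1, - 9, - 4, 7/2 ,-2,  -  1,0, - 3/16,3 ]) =[ - 9, - 8,  -  8, - 4, - 4, - 7/2, - 2, - 2, - 1, - 3/7, - 3/16,0,1, 1,3, 3,  7/2,5] 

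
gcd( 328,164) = 164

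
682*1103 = 752246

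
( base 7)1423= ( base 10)556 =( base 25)M6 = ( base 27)kg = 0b1000101100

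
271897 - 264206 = 7691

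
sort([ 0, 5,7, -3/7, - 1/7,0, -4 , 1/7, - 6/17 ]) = [ - 4, - 3/7 , - 6/17, - 1/7, 0,0,1/7,5,  7]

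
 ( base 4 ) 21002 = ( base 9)712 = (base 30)j8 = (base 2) 1001000010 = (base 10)578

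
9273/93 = 3091/31 = 99.71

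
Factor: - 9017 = -71^1*127^1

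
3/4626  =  1/1542  =  0.00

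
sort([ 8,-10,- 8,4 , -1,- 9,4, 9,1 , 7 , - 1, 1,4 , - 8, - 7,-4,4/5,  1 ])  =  [ - 10,-9,  -  8, - 8, - 7, - 4,  -  1, - 1, 4/5, 1 , 1 , 1, 4,  4,4,7, 8,9 ]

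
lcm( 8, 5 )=40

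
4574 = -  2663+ 7237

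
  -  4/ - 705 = 4/705 = 0.01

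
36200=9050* 4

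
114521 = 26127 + 88394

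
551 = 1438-887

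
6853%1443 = 1081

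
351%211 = 140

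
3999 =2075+1924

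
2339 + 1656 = 3995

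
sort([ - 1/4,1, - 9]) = [ - 9, - 1/4,1]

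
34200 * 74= 2530800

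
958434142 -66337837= 892096305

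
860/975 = 172/195 = 0.88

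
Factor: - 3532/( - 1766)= 2^1 = 2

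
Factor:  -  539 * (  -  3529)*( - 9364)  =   - 17811554684 = - 2^2*7^2*11^1*2341^1*3529^1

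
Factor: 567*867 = 491589  =  3^5*7^1*17^2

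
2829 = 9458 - 6629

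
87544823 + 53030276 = 140575099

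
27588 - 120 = 27468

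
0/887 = 0 = 0.00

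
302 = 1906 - 1604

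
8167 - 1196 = 6971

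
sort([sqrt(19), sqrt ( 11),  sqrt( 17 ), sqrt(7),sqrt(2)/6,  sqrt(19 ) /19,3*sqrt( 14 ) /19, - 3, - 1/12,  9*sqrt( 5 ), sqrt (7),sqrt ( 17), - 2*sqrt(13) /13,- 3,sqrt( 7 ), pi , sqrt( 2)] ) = [ - 3, - 3, - 2* sqrt( 13)/13,-1/12 , sqrt( 19)/19, sqrt( 2 )/6 , 3*sqrt (14 ) /19, sqrt ( 2 ),sqrt( 7 ), sqrt( 7 ),sqrt( 7), pi, sqrt(11),sqrt( 17 ),  sqrt( 17), sqrt(19),  9*sqrt( 5 ) ] 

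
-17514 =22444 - 39958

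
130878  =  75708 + 55170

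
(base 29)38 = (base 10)95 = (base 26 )3h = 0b1011111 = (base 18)55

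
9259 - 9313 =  - 54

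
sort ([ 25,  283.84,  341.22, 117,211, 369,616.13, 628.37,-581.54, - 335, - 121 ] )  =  [ - 581.54,-335,- 121, 25, 117, 211, 283.84, 341.22, 369, 616.13, 628.37]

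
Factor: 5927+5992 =3^1 * 29^1*137^1 = 11919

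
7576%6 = 4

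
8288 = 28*296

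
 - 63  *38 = -2394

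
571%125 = 71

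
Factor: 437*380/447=2^2*3^( -1)*5^1*19^2*23^1*149^(- 1 ) = 166060/447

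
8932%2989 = 2954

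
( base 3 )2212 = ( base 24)35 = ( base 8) 115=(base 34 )29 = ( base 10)77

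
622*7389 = 4595958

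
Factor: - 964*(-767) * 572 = 2^4*11^1*13^2*59^1*241^1 =422929936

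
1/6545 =1/6545 = 0.00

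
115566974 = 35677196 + 79889778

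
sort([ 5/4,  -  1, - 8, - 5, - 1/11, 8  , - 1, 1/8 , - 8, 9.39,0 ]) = [-8  , - 8, - 5 , - 1, - 1, - 1/11, 0, 1/8, 5/4, 8,  9.39]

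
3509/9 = 389  +  8/9 = 389.89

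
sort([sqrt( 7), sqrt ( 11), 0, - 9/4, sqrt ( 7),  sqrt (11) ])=[ - 9/4, 0,  sqrt( 7),  sqrt(7), sqrt( 11) , sqrt(11 ) ] 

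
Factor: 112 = 2^4*7^1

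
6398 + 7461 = 13859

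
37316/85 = 37316/85=   439.01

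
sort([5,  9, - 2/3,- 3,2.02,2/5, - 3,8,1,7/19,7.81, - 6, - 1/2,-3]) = [ - 6, - 3, - 3, - 3, - 2/3,  -  1/2,  7/19,2/5, 1,2.02, 5,  7.81,  8,9] 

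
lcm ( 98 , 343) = 686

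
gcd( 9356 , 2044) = 4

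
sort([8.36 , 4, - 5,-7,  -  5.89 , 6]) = [ - 7, - 5.89 , - 5,4,6,8.36]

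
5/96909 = 5/96909 = 0.00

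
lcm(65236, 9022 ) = 848068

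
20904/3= 6968 = 6968.00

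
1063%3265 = 1063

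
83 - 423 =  - 340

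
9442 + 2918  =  12360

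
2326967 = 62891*37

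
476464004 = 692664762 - 216200758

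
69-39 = 30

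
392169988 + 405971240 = 798141228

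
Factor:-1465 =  - 5^1*293^1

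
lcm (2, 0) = 0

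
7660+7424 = 15084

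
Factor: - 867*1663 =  - 1441821 = - 3^1*17^2*1663^1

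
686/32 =343/16 = 21.44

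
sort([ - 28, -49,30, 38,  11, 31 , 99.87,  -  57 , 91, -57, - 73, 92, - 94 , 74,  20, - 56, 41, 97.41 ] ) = [-94, - 73, - 57, - 57, - 56, - 49, -28,11,20, 30 , 31,38, 41,74 , 91,92, 97.41, 99.87 ]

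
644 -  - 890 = 1534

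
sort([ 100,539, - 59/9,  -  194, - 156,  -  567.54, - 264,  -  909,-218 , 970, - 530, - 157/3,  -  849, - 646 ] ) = [-909, - 849, - 646,- 567.54 , - 530,  -  264,  -  218, - 194,-156, - 157/3 , - 59/9,100,539,970]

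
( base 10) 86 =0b1010110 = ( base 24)3e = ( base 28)32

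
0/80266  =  0 = 0.00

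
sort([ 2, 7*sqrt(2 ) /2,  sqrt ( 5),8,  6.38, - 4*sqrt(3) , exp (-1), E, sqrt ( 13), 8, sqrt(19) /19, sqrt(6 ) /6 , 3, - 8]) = [ - 8, - 4*sqrt (3),  sqrt(19)/19,exp( - 1),sqrt(6 ) /6,2, sqrt( 5 ),  E, 3, sqrt( 13), 7 *sqrt(2)/2,6.38,8, 8]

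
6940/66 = 105 + 5/33 = 105.15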